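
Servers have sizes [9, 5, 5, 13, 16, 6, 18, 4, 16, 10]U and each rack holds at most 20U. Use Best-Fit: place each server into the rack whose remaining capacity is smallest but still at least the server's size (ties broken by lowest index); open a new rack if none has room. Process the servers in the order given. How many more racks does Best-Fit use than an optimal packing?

0

Best-Fit: [9,5,5] [13,6] [16,4] [18] [16] [10] → 6 racks.
Total size 102U; any packing needs at least ⌈102/20⌉ = 6 racks.
So 6 is already optimal.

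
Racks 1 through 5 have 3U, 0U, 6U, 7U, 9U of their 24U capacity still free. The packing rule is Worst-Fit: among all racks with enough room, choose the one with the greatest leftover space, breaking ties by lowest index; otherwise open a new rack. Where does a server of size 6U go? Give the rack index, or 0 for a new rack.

5

Racks with room: rack 3 (6U), rack 4 (7U), rack 5 (9U).
Most room is rack 5 with 9U free.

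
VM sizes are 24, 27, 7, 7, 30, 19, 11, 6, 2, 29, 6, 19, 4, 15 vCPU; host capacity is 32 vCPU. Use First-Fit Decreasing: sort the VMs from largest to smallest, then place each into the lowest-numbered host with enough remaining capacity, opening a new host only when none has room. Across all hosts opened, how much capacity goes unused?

18

Sorted descending: 30, 29, 27, 24, 19, 19, 15, 11, 7, 7, 6, 6, 4, 2.
30 vCPU → host 1 (remaining 2 vCPU)
29 vCPU → host 2 (remaining 3 vCPU)
27 vCPU → host 3 (remaining 5 vCPU)
24 vCPU → host 4 (remaining 8 vCPU)
19 vCPU → host 5 (remaining 13 vCPU)
19 vCPU → host 6 (remaining 13 vCPU)
15 vCPU → host 7 (remaining 17 vCPU)
11 vCPU → host 5 (remaining 2 vCPU)
7 vCPU → host 4 (remaining 1 vCPU)
7 vCPU → host 6 (remaining 6 vCPU)
6 vCPU → host 6 (remaining 0 vCPU)
6 vCPU → host 7 (remaining 11 vCPU)
4 vCPU → host 3 (remaining 1 vCPU)
2 vCPU → host 1 (remaining 0 vCPU)
7 hosts × 32 vCPU = 224 vCPU; used 206 vCPU; unused 18 vCPU.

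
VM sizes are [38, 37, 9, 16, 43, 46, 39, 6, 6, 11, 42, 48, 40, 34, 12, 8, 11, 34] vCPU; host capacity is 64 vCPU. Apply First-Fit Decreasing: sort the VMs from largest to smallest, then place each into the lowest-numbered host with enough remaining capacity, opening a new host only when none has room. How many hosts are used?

Sorted descending: 48, 46, 43, 42, 40, 39, 38, 37, 34, 34, 16, 12, 11, 11, 9, 8, 6, 6.
Put 48 vCPU in host 1; 16 vCPU remain.
Put 46 vCPU in host 2; 18 vCPU remain.
Put 43 vCPU in host 3; 21 vCPU remain.
Put 42 vCPU in host 4; 22 vCPU remain.
Put 40 vCPU in host 5; 24 vCPU remain.
Put 39 vCPU in host 6; 25 vCPU remain.
Put 38 vCPU in host 7; 26 vCPU remain.
Put 37 vCPU in host 8; 27 vCPU remain.
Put 34 vCPU in host 9; 30 vCPU remain.
Put 34 vCPU in host 10; 30 vCPU remain.
Put 16 vCPU in host 1; 0 vCPU remain.
Put 12 vCPU in host 2; 6 vCPU remain.
Put 11 vCPU in host 3; 10 vCPU remain.
Put 11 vCPU in host 4; 11 vCPU remain.
Put 9 vCPU in host 3; 1 vCPU remain.
Put 8 vCPU in host 4; 3 vCPU remain.
Put 6 vCPU in host 2; 0 vCPU remain.
Put 6 vCPU in host 5; 18 vCPU remain.
Final hosts: [48,16] [46,12,6] [43,11,9] [42,11,8] [40,6] [39] [38] [37] [34] [34].

10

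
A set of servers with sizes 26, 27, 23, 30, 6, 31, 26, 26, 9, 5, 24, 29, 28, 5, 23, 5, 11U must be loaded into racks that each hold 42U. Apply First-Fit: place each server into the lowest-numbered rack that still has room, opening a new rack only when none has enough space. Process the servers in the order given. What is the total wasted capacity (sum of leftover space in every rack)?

128

Put 26U in rack 1; 16U remain.
Put 27U in rack 2; 15U remain.
Put 23U in rack 3; 19U remain.
Put 30U in rack 4; 12U remain.
Put 6U in rack 1; 10U remain.
Put 31U in rack 5; 11U remain.
Put 26U in rack 6; 16U remain.
Put 26U in rack 7; 16U remain.
Put 9U in rack 1; 1U remain.
Put 5U in rack 2; 10U remain.
Put 24U in rack 8; 18U remain.
Put 29U in rack 9; 13U remain.
Put 28U in rack 10; 14U remain.
Put 5U in rack 2; 5U remain.
Put 23U in rack 11; 19U remain.
Put 5U in rack 2; 0U remain.
Put 11U in rack 3; 8U remain.
11 racks × 42U = 462U; used 334U; unused 128U.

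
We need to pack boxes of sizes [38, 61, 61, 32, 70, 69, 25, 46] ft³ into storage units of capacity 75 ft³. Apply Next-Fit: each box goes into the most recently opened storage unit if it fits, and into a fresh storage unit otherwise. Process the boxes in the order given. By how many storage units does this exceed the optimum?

1

Next-Fit: [38] [61] [61] [32] [70] [69] [25,46] → 7 storage units.
Total size 402 ft³; any packing needs at least ⌈402/75⌉ = 6 storage units.
An optimal packing achieves that bound: [70] [69] [61] [61] [46,25] [38,32] → 6 storage units.
Excess: 7 − 6 = 1.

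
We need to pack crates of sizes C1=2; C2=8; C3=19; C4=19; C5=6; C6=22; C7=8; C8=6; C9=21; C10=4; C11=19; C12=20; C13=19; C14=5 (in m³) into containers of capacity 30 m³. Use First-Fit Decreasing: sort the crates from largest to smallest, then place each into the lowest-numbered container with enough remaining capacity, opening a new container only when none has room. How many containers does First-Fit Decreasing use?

Sorted descending: 22, 21, 20, 19, 19, 19, 19, 8, 8, 6, 6, 5, 4, 2.
22 m³ → container 1 (remaining 8 m³)
21 m³ → container 2 (remaining 9 m³)
20 m³ → container 3 (remaining 10 m³)
19 m³ → container 4 (remaining 11 m³)
19 m³ → container 5 (remaining 11 m³)
19 m³ → container 6 (remaining 11 m³)
19 m³ → container 7 (remaining 11 m³)
8 m³ → container 1 (remaining 0 m³)
8 m³ → container 2 (remaining 1 m³)
6 m³ → container 3 (remaining 4 m³)
6 m³ → container 4 (remaining 5 m³)
5 m³ → container 4 (remaining 0 m³)
4 m³ → container 3 (remaining 0 m³)
2 m³ → container 5 (remaining 9 m³)

7 containers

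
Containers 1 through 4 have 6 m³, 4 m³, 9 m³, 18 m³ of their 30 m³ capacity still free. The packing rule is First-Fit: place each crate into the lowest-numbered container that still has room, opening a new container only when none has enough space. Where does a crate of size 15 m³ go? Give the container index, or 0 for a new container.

Containers with room: container 4 (18 m³).
The first with room is container 4.

4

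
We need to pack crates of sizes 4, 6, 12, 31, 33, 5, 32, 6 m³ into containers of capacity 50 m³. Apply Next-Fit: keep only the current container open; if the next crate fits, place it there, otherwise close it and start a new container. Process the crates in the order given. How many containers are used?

4 containers

4 m³ → container 1 (remaining 46 m³)
6 m³ → container 1 (remaining 40 m³)
12 m³ → container 1 (remaining 28 m³)
31 m³ → container 2 (remaining 19 m³)
33 m³ → container 3 (remaining 17 m³)
5 m³ → container 3 (remaining 12 m³)
32 m³ → container 4 (remaining 18 m³)
6 m³ → container 4 (remaining 12 m³)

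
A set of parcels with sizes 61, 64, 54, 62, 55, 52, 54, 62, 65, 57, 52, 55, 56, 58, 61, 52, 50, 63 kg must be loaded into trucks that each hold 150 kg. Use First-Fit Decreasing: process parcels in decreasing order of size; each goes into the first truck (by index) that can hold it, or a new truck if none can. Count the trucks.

9 trucks

Sorted descending: 65, 64, 63, 62, 62, 61, 61, 58, 57, 56, 55, 55, 54, 54, 52, 52, 52, 50.
truck 1: place 65 kg, 85 kg left
truck 1: place 64 kg, 21 kg left
truck 2: place 63 kg, 87 kg left
truck 2: place 62 kg, 25 kg left
truck 3: place 62 kg, 88 kg left
truck 3: place 61 kg, 27 kg left
truck 4: place 61 kg, 89 kg left
truck 4: place 58 kg, 31 kg left
truck 5: place 57 kg, 93 kg left
truck 5: place 56 kg, 37 kg left
truck 6: place 55 kg, 95 kg left
truck 6: place 55 kg, 40 kg left
truck 7: place 54 kg, 96 kg left
truck 7: place 54 kg, 42 kg left
truck 8: place 52 kg, 98 kg left
truck 8: place 52 kg, 46 kg left
truck 9: place 52 kg, 98 kg left
truck 9: place 50 kg, 48 kg left
Final trucks: [65,64] [63,62] [62,61] [61,58] [57,56] [55,55] [54,54] [52,52] [52,50].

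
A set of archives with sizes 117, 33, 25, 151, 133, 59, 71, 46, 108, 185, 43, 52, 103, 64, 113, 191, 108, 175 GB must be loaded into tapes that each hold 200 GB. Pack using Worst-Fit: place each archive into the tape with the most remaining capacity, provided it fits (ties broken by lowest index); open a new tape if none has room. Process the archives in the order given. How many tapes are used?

117 GB → tape 1 (remaining 83 GB)
33 GB → tape 1 (remaining 50 GB)
25 GB → tape 1 (remaining 25 GB)
151 GB → tape 2 (remaining 49 GB)
133 GB → tape 3 (remaining 67 GB)
59 GB → tape 3 (remaining 8 GB)
71 GB → tape 4 (remaining 129 GB)
46 GB → tape 4 (remaining 83 GB)
108 GB → tape 5 (remaining 92 GB)
185 GB → tape 6 (remaining 15 GB)
43 GB → tape 5 (remaining 49 GB)
52 GB → tape 4 (remaining 31 GB)
103 GB → tape 7 (remaining 97 GB)
64 GB → tape 7 (remaining 33 GB)
113 GB → tape 8 (remaining 87 GB)
191 GB → tape 9 (remaining 9 GB)
108 GB → tape 10 (remaining 92 GB)
175 GB → tape 11 (remaining 25 GB)

11 tapes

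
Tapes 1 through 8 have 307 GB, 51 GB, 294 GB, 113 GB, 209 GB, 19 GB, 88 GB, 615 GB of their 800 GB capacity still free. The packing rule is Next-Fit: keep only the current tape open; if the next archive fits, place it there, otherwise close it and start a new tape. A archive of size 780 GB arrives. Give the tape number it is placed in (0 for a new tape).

0

Next-Fit only looks at tape 8, which has 615 GB free.
780 GB does not fit, so a new tape is opened.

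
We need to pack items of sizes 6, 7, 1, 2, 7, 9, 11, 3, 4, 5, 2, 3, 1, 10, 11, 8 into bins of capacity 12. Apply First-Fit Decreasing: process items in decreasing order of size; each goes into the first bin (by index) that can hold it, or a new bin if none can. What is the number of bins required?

8 bins

Sorted descending: 11, 11, 10, 9, 8, 7, 7, 6, 5, 4, 3, 3, 2, 2, 1, 1.
Put 11 in bin 1; 1 remain.
Put 11 in bin 2; 1 remain.
Put 10 in bin 3; 2 remain.
Put 9 in bin 4; 3 remain.
Put 8 in bin 5; 4 remain.
Put 7 in bin 6; 5 remain.
Put 7 in bin 7; 5 remain.
Put 6 in bin 8; 6 remain.
Put 5 in bin 6; 0 remain.
Put 4 in bin 5; 0 remain.
Put 3 in bin 4; 0 remain.
Put 3 in bin 7; 2 remain.
Put 2 in bin 3; 0 remain.
Put 2 in bin 7; 0 remain.
Put 1 in bin 1; 0 remain.
Put 1 in bin 2; 0 remain.
Final bins: [11,1] [11,1] [10,2] [9,3] [8,4] [7,5] [7,3,2] [6].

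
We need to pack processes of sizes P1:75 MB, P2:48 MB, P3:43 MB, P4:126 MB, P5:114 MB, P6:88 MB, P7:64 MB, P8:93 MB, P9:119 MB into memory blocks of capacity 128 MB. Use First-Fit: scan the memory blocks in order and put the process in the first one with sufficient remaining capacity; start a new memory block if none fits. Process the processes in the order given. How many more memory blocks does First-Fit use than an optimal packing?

First-Fit: [75,48] [43,64] [126] [114] [88] [93] [119] → 7 memory blocks.
Total size 770 MB; any packing needs at least ⌈770/128⌉ = 7 memory blocks.
So 7 is already optimal.

0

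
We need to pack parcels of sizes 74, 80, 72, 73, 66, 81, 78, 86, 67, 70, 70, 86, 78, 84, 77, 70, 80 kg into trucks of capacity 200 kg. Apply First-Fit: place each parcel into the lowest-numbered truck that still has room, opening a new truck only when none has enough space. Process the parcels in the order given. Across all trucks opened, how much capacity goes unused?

508

Put 74 kg in truck 1; 126 kg remain.
Put 80 kg in truck 1; 46 kg remain.
Put 72 kg in truck 2; 128 kg remain.
Put 73 kg in truck 2; 55 kg remain.
Put 66 kg in truck 3; 134 kg remain.
Put 81 kg in truck 3; 53 kg remain.
Put 78 kg in truck 4; 122 kg remain.
Put 86 kg in truck 4; 36 kg remain.
Put 67 kg in truck 5; 133 kg remain.
Put 70 kg in truck 5; 63 kg remain.
Put 70 kg in truck 6; 130 kg remain.
Put 86 kg in truck 6; 44 kg remain.
Put 78 kg in truck 7; 122 kg remain.
Put 84 kg in truck 7; 38 kg remain.
Put 77 kg in truck 8; 123 kg remain.
Put 70 kg in truck 8; 53 kg remain.
Put 80 kg in truck 9; 120 kg remain.
9 trucks × 200 kg = 1800 kg; used 1292 kg; unused 508 kg.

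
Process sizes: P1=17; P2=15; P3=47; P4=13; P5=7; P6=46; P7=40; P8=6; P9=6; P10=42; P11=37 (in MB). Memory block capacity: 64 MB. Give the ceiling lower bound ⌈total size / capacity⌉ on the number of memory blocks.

5 memory blocks

Total size = 17 + 15 + 47 + 13 + 7 + 46 + 40 + 6 + 6 + 42 + 37 = 276 MB.
⌈276 / 64⌉ = 5.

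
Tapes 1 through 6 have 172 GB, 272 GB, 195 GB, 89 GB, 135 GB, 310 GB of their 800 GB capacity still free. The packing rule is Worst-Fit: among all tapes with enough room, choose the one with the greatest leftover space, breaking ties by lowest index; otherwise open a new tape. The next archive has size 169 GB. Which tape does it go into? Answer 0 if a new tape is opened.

6

Tapes with room: tape 1 (172 GB), tape 2 (272 GB), tape 3 (195 GB), tape 6 (310 GB).
Most room is tape 6 with 310 GB free.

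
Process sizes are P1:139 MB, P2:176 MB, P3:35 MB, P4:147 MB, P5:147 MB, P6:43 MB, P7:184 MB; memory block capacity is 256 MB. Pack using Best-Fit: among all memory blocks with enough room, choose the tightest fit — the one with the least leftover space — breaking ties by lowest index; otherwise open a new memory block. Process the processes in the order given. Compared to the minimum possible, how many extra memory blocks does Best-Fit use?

Best-Fit: [139] [176,35,43] [147] [147] [184] → 5 memory blocks.
5 processes exceed 128 MB (half the capacity), and no two of those can share a memory block, so at least 5 memory blocks are needed.
So 5 is already optimal.

0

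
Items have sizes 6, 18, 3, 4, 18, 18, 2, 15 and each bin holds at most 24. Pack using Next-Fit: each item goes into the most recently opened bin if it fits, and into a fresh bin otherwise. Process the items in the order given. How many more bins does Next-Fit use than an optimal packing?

Next-Fit: [6,18] [3,4] [18] [18,2] [15] → 5 bins.
Total size 84; any packing needs at least ⌈84/24⌉ = 4 bins.
An optimal packing achieves that bound: [18,6] [18,4,2] [18,3] [15] → 4 bins.
Excess: 5 − 4 = 1.

1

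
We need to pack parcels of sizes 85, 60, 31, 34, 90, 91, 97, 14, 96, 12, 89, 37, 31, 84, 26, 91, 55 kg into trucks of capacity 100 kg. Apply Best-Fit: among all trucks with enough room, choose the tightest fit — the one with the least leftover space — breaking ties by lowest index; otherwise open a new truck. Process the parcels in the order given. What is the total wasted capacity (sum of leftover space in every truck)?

truck 1: place 85 kg, 15 kg left
truck 2: place 60 kg, 40 kg left
truck 2: place 31 kg, 9 kg left
truck 3: place 34 kg, 66 kg left
truck 4: place 90 kg, 10 kg left
truck 5: place 91 kg, 9 kg left
truck 6: place 97 kg, 3 kg left
truck 1: place 14 kg, 1 kg left
truck 7: place 96 kg, 4 kg left
truck 3: place 12 kg, 54 kg left
truck 8: place 89 kg, 11 kg left
truck 3: place 37 kg, 17 kg left
truck 9: place 31 kg, 69 kg left
truck 10: place 84 kg, 16 kg left
truck 9: place 26 kg, 43 kg left
truck 11: place 91 kg, 9 kg left
truck 12: place 55 kg, 45 kg left
12 trucks × 100 kg = 1200 kg; used 1023 kg; unused 177 kg.

177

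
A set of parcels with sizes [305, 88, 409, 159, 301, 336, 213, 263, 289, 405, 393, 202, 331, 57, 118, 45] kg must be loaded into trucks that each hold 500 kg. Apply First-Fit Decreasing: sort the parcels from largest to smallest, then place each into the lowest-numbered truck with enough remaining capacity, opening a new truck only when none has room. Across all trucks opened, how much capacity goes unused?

586

Sorted descending: 409, 405, 393, 336, 331, 305, 301, 289, 263, 213, 202, 159, 118, 88, 57, 45.
Put 409 kg in truck 1; 91 kg remain.
Put 405 kg in truck 2; 95 kg remain.
Put 393 kg in truck 3; 107 kg remain.
Put 336 kg in truck 4; 164 kg remain.
Put 331 kg in truck 5; 169 kg remain.
Put 305 kg in truck 6; 195 kg remain.
Put 301 kg in truck 7; 199 kg remain.
Put 289 kg in truck 8; 211 kg remain.
Put 263 kg in truck 9; 237 kg remain.
Put 213 kg in truck 9; 24 kg remain.
Put 202 kg in truck 8; 9 kg remain.
Put 159 kg in truck 4; 5 kg remain.
Put 118 kg in truck 5; 51 kg remain.
Put 88 kg in truck 1; 3 kg remain.
Put 57 kg in truck 2; 38 kg remain.
Put 45 kg in truck 3; 62 kg remain.
9 trucks × 500 kg = 4500 kg; used 3914 kg; unused 586 kg.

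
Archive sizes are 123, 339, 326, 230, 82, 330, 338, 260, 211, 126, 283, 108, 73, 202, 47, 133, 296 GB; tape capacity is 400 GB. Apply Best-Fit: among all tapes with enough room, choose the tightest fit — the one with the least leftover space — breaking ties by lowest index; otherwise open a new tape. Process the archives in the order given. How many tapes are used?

123 GB → tape 1 (remaining 277 GB)
339 GB → tape 2 (remaining 61 GB)
326 GB → tape 3 (remaining 74 GB)
230 GB → tape 1 (remaining 47 GB)
82 GB → tape 4 (remaining 318 GB)
330 GB → tape 5 (remaining 70 GB)
338 GB → tape 6 (remaining 62 GB)
260 GB → tape 4 (remaining 58 GB)
211 GB → tape 7 (remaining 189 GB)
126 GB → tape 7 (remaining 63 GB)
283 GB → tape 8 (remaining 117 GB)
108 GB → tape 8 (remaining 9 GB)
73 GB → tape 3 (remaining 1 GB)
202 GB → tape 9 (remaining 198 GB)
47 GB → tape 1 (remaining 0 GB)
133 GB → tape 9 (remaining 65 GB)
296 GB → tape 10 (remaining 104 GB)

10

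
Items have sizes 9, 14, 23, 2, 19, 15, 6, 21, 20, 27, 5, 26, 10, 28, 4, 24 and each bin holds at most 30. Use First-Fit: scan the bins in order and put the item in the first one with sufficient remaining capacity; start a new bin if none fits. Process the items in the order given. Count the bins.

10

9 → bin 1 (remaining 21)
14 → bin 1 (remaining 7)
23 → bin 2 (remaining 7)
2 → bin 1 (remaining 5)
19 → bin 3 (remaining 11)
15 → bin 4 (remaining 15)
6 → bin 2 (remaining 1)
21 → bin 5 (remaining 9)
20 → bin 6 (remaining 10)
27 → bin 7 (remaining 3)
5 → bin 1 (remaining 0)
26 → bin 8 (remaining 4)
10 → bin 3 (remaining 1)
28 → bin 9 (remaining 2)
4 → bin 4 (remaining 11)
24 → bin 10 (remaining 6)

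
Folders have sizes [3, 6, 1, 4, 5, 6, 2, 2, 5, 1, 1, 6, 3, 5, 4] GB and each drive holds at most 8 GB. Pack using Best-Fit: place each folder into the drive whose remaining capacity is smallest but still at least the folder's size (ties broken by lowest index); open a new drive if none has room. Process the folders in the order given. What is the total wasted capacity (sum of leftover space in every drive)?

10

3 GB → drive 1 (remaining 5 GB)
6 GB → drive 2 (remaining 2 GB)
1 GB → drive 2 (remaining 1 GB)
4 GB → drive 1 (remaining 1 GB)
5 GB → drive 3 (remaining 3 GB)
6 GB → drive 4 (remaining 2 GB)
2 GB → drive 4 (remaining 0 GB)
2 GB → drive 3 (remaining 1 GB)
5 GB → drive 5 (remaining 3 GB)
1 GB → drive 1 (remaining 0 GB)
1 GB → drive 2 (remaining 0 GB)
6 GB → drive 6 (remaining 2 GB)
3 GB → drive 5 (remaining 0 GB)
5 GB → drive 7 (remaining 3 GB)
4 GB → drive 8 (remaining 4 GB)
8 drives × 8 GB = 64 GB; used 54 GB; unused 10 GB.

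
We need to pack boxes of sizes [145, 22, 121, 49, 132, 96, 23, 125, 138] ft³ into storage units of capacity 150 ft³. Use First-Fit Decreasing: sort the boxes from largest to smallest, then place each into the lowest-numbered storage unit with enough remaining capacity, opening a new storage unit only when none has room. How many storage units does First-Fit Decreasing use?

Sorted descending: 145, 138, 132, 125, 121, 96, 49, 23, 22.
145 ft³ → storage unit 1 (remaining 5 ft³)
138 ft³ → storage unit 2 (remaining 12 ft³)
132 ft³ → storage unit 3 (remaining 18 ft³)
125 ft³ → storage unit 4 (remaining 25 ft³)
121 ft³ → storage unit 5 (remaining 29 ft³)
96 ft³ → storage unit 6 (remaining 54 ft³)
49 ft³ → storage unit 6 (remaining 5 ft³)
23 ft³ → storage unit 4 (remaining 2 ft³)
22 ft³ → storage unit 5 (remaining 7 ft³)

6 storage units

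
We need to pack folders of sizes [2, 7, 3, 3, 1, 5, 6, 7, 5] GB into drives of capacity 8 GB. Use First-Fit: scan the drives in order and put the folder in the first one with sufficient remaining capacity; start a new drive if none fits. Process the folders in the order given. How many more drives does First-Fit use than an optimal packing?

1

First-Fit: [2,3,3] [7,1] [5] [6] [7] [5] → 6 drives.
Total size 39 GB; any packing needs at least ⌈39/8⌉ = 5 drives.
An optimal packing achieves that bound: [7,1] [7] [6,2] [5,3] [5,3] → 5 drives.
Excess: 6 − 5 = 1.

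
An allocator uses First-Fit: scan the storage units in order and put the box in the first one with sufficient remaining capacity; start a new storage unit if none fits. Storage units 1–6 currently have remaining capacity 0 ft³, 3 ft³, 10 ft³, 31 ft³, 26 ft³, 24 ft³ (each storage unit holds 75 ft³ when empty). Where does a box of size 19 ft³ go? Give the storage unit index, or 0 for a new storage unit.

Storage units with room: storage unit 4 (31 ft³), storage unit 5 (26 ft³), storage unit 6 (24 ft³).
The first with room is storage unit 4.

4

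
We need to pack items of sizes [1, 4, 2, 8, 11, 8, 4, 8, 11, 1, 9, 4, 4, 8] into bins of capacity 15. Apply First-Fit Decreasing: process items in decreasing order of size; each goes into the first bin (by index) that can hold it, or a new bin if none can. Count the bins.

Sorted descending: 11, 11, 9, 8, 8, 8, 8, 4, 4, 4, 4, 2, 1, 1.
Put 11 in bin 1; 4 remain.
Put 11 in bin 2; 4 remain.
Put 9 in bin 3; 6 remain.
Put 8 in bin 4; 7 remain.
Put 8 in bin 5; 7 remain.
Put 8 in bin 6; 7 remain.
Put 8 in bin 7; 7 remain.
Put 4 in bin 1; 0 remain.
Put 4 in bin 2; 0 remain.
Put 4 in bin 3; 2 remain.
Put 4 in bin 4; 3 remain.
Put 2 in bin 3; 0 remain.
Put 1 in bin 4; 2 remain.
Put 1 in bin 4; 1 remain.
Final bins: [11,4] [11,4] [9,4,2] [8,4,1,1] [8] [8] [8].

7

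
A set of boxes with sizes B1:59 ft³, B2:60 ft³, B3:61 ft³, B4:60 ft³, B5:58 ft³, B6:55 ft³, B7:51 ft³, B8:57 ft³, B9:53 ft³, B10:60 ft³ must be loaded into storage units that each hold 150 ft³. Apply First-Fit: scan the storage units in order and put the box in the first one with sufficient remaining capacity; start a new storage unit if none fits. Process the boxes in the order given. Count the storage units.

Put B1 (59 ft³) in storage unit 1; 91 ft³ remain.
Put B2 (60 ft³) in storage unit 1; 31 ft³ remain.
Put B3 (61 ft³) in storage unit 2; 89 ft³ remain.
Put B4 (60 ft³) in storage unit 2; 29 ft³ remain.
Put B5 (58 ft³) in storage unit 3; 92 ft³ remain.
Put B6 (55 ft³) in storage unit 3; 37 ft³ remain.
Put B7 (51 ft³) in storage unit 4; 99 ft³ remain.
Put B8 (57 ft³) in storage unit 4; 42 ft³ remain.
Put B9 (53 ft³) in storage unit 5; 97 ft³ remain.
Put B10 (60 ft³) in storage unit 5; 37 ft³ remain.
Final storage units: [59,60] [61,60] [58,55] [51,57] [53,60].

5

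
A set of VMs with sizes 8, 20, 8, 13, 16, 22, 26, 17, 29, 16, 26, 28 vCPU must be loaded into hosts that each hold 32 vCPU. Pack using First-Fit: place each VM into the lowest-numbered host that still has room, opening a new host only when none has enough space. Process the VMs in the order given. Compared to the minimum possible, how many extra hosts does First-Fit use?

First-Fit: [8,20] [8,13] [16,16] [22] [26] [17] [29] [26] [28] → 9 hosts.
Total size 229 vCPU; any packing needs at least ⌈229/32⌉ = 8 hosts.
An optimal packing achieves that bound: [29] [28] [26] [26] [22,8] [20,8] [17,13] [16,16] → 8 hosts.
Excess: 9 − 8 = 1.

1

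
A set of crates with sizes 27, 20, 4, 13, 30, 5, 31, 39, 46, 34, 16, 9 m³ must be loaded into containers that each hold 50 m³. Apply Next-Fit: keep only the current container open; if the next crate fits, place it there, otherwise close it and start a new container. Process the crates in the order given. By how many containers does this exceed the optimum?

Next-Fit: [27,20] [4,13,30] [5,31] [39] [46] [34,16] [9] → 7 containers.
Total size 274 m³; any packing needs at least ⌈274/50⌉ = 6 containers.
An optimal packing achieves that bound: [46,4] [39,9] [34,16] [31,13,5] [30,20] [27] → 6 containers.
Excess: 7 − 6 = 1.

1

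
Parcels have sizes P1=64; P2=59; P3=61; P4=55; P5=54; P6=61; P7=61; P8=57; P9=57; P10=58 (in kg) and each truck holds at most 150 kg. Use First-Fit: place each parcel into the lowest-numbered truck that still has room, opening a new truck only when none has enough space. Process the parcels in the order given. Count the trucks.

Put P1 (64 kg) in truck 1; 86 kg remain.
Put P2 (59 kg) in truck 1; 27 kg remain.
Put P3 (61 kg) in truck 2; 89 kg remain.
Put P4 (55 kg) in truck 2; 34 kg remain.
Put P5 (54 kg) in truck 3; 96 kg remain.
Put P6 (61 kg) in truck 3; 35 kg remain.
Put P7 (61 kg) in truck 4; 89 kg remain.
Put P8 (57 kg) in truck 4; 32 kg remain.
Put P9 (57 kg) in truck 5; 93 kg remain.
Put P10 (58 kg) in truck 5; 35 kg remain.

5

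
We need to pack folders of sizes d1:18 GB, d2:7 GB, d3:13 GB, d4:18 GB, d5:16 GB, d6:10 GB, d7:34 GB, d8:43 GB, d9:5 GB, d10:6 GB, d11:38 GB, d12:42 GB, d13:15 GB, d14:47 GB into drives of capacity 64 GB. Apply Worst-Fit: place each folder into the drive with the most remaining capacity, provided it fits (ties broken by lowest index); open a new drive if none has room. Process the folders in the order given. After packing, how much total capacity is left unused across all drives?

72

d1 (18 GB) → drive 1 (remaining 46 GB)
d2 (7 GB) → drive 1 (remaining 39 GB)
d3 (13 GB) → drive 1 (remaining 26 GB)
d4 (18 GB) → drive 1 (remaining 8 GB)
d5 (16 GB) → drive 2 (remaining 48 GB)
d6 (10 GB) → drive 2 (remaining 38 GB)
d7 (34 GB) → drive 2 (remaining 4 GB)
d8 (43 GB) → drive 3 (remaining 21 GB)
d9 (5 GB) → drive 3 (remaining 16 GB)
d10 (6 GB) → drive 3 (remaining 10 GB)
d11 (38 GB) → drive 4 (remaining 26 GB)
d12 (42 GB) → drive 5 (remaining 22 GB)
d13 (15 GB) → drive 4 (remaining 11 GB)
d14 (47 GB) → drive 6 (remaining 17 GB)
6 drives × 64 GB = 384 GB; used 312 GB; unused 72 GB.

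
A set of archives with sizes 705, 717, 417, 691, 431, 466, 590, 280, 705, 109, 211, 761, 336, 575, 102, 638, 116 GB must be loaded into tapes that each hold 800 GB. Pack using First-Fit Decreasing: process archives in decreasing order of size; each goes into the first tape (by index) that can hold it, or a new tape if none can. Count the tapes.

Sorted descending: 761, 717, 705, 705, 691, 638, 590, 575, 466, 431, 417, 336, 280, 211, 116, 109, 102.
761 GB → tape 1 (remaining 39 GB)
717 GB → tape 2 (remaining 83 GB)
705 GB → tape 3 (remaining 95 GB)
705 GB → tape 4 (remaining 95 GB)
691 GB → tape 5 (remaining 109 GB)
638 GB → tape 6 (remaining 162 GB)
590 GB → tape 7 (remaining 210 GB)
575 GB → tape 8 (remaining 225 GB)
466 GB → tape 9 (remaining 334 GB)
431 GB → tape 10 (remaining 369 GB)
417 GB → tape 11 (remaining 383 GB)
336 GB → tape 10 (remaining 33 GB)
280 GB → tape 9 (remaining 54 GB)
211 GB → tape 8 (remaining 14 GB)
116 GB → tape 6 (remaining 46 GB)
109 GB → tape 5 (remaining 0 GB)
102 GB → tape 7 (remaining 108 GB)
Final tapes: [761] [717] [705] [705] [691,109] [638,116] [590,102] [575,211] [466,280] [431,336] [417].

11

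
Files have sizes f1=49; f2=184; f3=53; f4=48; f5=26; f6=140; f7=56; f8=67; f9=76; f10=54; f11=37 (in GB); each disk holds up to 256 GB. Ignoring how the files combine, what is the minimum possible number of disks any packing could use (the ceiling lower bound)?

4 disks

Total size = 49 + 184 + 53 + 48 + 26 + 140 + 56 + 67 + 76 + 54 + 37 = 790 GB.
⌈790 / 256⌉ = 4.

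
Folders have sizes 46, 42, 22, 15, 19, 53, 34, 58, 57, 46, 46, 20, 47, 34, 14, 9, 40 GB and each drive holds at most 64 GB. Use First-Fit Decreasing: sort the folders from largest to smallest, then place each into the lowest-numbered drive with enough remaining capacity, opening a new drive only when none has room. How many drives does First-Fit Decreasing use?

Sorted descending: 58, 57, 53, 47, 46, 46, 46, 42, 40, 34, 34, 22, 20, 19, 15, 14, 9.
58 GB → drive 1 (remaining 6 GB)
57 GB → drive 2 (remaining 7 GB)
53 GB → drive 3 (remaining 11 GB)
47 GB → drive 4 (remaining 17 GB)
46 GB → drive 5 (remaining 18 GB)
46 GB → drive 6 (remaining 18 GB)
46 GB → drive 7 (remaining 18 GB)
42 GB → drive 8 (remaining 22 GB)
40 GB → drive 9 (remaining 24 GB)
34 GB → drive 10 (remaining 30 GB)
34 GB → drive 11 (remaining 30 GB)
22 GB → drive 8 (remaining 0 GB)
20 GB → drive 9 (remaining 4 GB)
19 GB → drive 10 (remaining 11 GB)
15 GB → drive 4 (remaining 2 GB)
14 GB → drive 5 (remaining 4 GB)
9 GB → drive 3 (remaining 2 GB)
Final drives: [58] [57] [53,9] [47,15] [46,14] [46] [46] [42,22] [40,20] [34,19] [34].

11 drives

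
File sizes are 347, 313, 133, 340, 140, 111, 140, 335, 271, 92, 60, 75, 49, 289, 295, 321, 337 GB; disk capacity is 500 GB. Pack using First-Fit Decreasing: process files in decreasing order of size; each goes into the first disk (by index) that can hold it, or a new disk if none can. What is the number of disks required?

Sorted descending: 347, 340, 337, 335, 321, 313, 295, 289, 271, 140, 140, 133, 111, 92, 75, 60, 49.
disk 1: place 347 GB, 153 GB left
disk 2: place 340 GB, 160 GB left
disk 3: place 337 GB, 163 GB left
disk 4: place 335 GB, 165 GB left
disk 5: place 321 GB, 179 GB left
disk 6: place 313 GB, 187 GB left
disk 7: place 295 GB, 205 GB left
disk 8: place 289 GB, 211 GB left
disk 9: place 271 GB, 229 GB left
disk 1: place 140 GB, 13 GB left
disk 2: place 140 GB, 20 GB left
disk 3: place 133 GB, 30 GB left
disk 4: place 111 GB, 54 GB left
disk 5: place 92 GB, 87 GB left
disk 5: place 75 GB, 12 GB left
disk 6: place 60 GB, 127 GB left
disk 4: place 49 GB, 5 GB left

9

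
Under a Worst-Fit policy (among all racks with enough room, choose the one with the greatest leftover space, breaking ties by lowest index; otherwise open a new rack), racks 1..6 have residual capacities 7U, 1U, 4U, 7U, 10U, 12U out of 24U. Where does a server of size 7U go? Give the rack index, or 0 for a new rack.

Racks with room: rack 1 (7U), rack 4 (7U), rack 5 (10U), rack 6 (12U).
Most room is rack 6 with 12U free.

6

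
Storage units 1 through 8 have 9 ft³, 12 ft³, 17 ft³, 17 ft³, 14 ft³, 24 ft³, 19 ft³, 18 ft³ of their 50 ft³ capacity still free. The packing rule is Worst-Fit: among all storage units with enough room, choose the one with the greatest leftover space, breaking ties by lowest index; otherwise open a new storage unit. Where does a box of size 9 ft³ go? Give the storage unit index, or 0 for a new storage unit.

Storage units with room: storage unit 1 (9 ft³), storage unit 2 (12 ft³), storage unit 3 (17 ft³), storage unit 4 (17 ft³), storage unit 5 (14 ft³), storage unit 6 (24 ft³), storage unit 7 (19 ft³), storage unit 8 (18 ft³).
Most room is storage unit 6 with 24 ft³ free.

6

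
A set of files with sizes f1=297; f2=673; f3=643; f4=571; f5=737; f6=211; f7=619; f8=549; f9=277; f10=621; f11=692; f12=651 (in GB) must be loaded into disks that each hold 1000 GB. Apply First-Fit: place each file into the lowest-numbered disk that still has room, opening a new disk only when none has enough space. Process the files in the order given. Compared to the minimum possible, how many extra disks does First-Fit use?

First-Fit: [297,673] [643,211] [571,277] [737] [619] [549] [621] [692] [651] → 9 disks.
9 files exceed 500 GB (half the capacity), and no two of those can share a disk, so at least 9 disks are needed.
So 9 is already optimal.

0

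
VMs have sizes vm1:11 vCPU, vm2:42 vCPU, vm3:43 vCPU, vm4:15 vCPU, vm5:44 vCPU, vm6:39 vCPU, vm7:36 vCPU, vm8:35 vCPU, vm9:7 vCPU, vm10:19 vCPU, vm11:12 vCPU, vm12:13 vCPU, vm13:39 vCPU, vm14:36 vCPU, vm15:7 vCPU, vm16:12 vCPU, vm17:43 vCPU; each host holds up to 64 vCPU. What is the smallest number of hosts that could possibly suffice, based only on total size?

Total size = 11 + 42 + 43 + 15 + 44 + 39 + 36 + 35 + 7 + 19 + 12 + 13 + 39 + 36 + 7 + 12 + 43 = 453 vCPU.
⌈453 / 64⌉ = 8.

8 hosts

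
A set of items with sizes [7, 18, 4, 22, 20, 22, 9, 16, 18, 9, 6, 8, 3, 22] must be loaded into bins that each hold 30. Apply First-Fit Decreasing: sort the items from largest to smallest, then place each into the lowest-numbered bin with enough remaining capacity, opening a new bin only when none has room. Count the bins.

Sorted descending: 22, 22, 22, 20, 18, 18, 16, 9, 9, 8, 7, 6, 4, 3.
bin 1: place 22, 8 left
bin 2: place 22, 8 left
bin 3: place 22, 8 left
bin 4: place 20, 10 left
bin 5: place 18, 12 left
bin 6: place 18, 12 left
bin 7: place 16, 14 left
bin 4: place 9, 1 left
bin 5: place 9, 3 left
bin 1: place 8, 0 left
bin 2: place 7, 1 left
bin 3: place 6, 2 left
bin 6: place 4, 8 left
bin 5: place 3, 0 left
Final bins: [22,8] [22,7] [22,6] [20,9] [18,9,3] [18,4] [16].

7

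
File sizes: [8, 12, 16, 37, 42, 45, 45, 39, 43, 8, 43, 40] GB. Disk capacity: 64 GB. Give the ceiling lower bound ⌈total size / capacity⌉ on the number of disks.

6

Total size = 8 + 12 + 16 + 37 + 42 + 45 + 45 + 39 + 43 + 8 + 43 + 40 = 378 GB.
⌈378 / 64⌉ = 6.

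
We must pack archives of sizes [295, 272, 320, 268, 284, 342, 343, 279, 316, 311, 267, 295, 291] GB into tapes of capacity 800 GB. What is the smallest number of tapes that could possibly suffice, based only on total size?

Total size = 295 + 272 + 320 + 268 + 284 + 342 + 343 + 279 + 316 + 311 + 267 + 295 + 291 = 3883 GB.
⌈3883 / 800⌉ = 5.

5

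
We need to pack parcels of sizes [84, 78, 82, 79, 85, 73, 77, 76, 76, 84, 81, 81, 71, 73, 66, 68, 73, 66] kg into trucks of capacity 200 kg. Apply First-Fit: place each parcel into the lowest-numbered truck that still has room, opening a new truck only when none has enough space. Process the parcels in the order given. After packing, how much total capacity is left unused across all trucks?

truck 1: place 84 kg, 116 kg left
truck 1: place 78 kg, 38 kg left
truck 2: place 82 kg, 118 kg left
truck 2: place 79 kg, 39 kg left
truck 3: place 85 kg, 115 kg left
truck 3: place 73 kg, 42 kg left
truck 4: place 77 kg, 123 kg left
truck 4: place 76 kg, 47 kg left
truck 5: place 76 kg, 124 kg left
truck 5: place 84 kg, 40 kg left
truck 6: place 81 kg, 119 kg left
truck 6: place 81 kg, 38 kg left
truck 7: place 71 kg, 129 kg left
truck 7: place 73 kg, 56 kg left
truck 8: place 66 kg, 134 kg left
truck 8: place 68 kg, 66 kg left
truck 9: place 73 kg, 127 kg left
truck 8: place 66 kg, 0 kg left
9 trucks × 200 kg = 1800 kg; used 1373 kg; unused 427 kg.

427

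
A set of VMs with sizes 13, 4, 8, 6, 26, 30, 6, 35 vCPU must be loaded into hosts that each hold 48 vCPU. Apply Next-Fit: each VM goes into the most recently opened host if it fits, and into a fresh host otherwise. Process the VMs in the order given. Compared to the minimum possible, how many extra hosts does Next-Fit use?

Next-Fit: [13,4,8,6] [26] [30,6] [35] → 4 hosts.
Total size 128 vCPU; any packing needs at least ⌈128/48⌉ = 3 hosts.
An optimal packing achieves that bound: [35,13] [30,8,6,4] [26,6] → 3 hosts.
Excess: 4 − 3 = 1.

1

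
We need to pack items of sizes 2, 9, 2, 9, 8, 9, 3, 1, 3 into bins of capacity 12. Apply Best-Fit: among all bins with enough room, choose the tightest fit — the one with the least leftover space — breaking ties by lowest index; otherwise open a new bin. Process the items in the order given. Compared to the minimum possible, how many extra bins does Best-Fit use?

0

Best-Fit: [2,9,1] [2,9] [8,3] [9,3] → 4 bins.
Total size 46; any packing needs at least ⌈46/12⌉ = 4 bins.
So 4 is already optimal.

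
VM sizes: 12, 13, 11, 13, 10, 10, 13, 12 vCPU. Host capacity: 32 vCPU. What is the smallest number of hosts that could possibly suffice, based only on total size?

3 hosts

Total size = 12 + 13 + 11 + 13 + 10 + 10 + 13 + 12 = 94 vCPU.
⌈94 / 32⌉ = 3.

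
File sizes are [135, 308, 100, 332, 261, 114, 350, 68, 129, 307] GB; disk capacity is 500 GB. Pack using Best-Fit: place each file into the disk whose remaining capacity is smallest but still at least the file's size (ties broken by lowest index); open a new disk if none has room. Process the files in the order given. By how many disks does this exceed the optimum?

0

Best-Fit: [135,308] [100,332,68] [261,114] [350,129] [307] → 5 disks.
Total size 2104 GB; any packing needs at least ⌈2104/500⌉ = 5 disks.
So 5 is already optimal.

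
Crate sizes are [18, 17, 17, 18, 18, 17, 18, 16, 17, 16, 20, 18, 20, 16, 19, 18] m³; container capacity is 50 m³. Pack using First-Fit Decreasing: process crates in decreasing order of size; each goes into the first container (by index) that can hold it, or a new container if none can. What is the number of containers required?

Sorted descending: 20, 20, 19, 18, 18, 18, 18, 18, 18, 17, 17, 17, 17, 16, 16, 16.
Put 20 m³ in container 1; 30 m³ remain.
Put 20 m³ in container 1; 10 m³ remain.
Put 19 m³ in container 2; 31 m³ remain.
Put 18 m³ in container 2; 13 m³ remain.
Put 18 m³ in container 3; 32 m³ remain.
Put 18 m³ in container 3; 14 m³ remain.
Put 18 m³ in container 4; 32 m³ remain.
Put 18 m³ in container 4; 14 m³ remain.
Put 18 m³ in container 5; 32 m³ remain.
Put 17 m³ in container 5; 15 m³ remain.
Put 17 m³ in container 6; 33 m³ remain.
Put 17 m³ in container 6; 16 m³ remain.
Put 17 m³ in container 7; 33 m³ remain.
Put 16 m³ in container 6; 0 m³ remain.
Put 16 m³ in container 7; 17 m³ remain.
Put 16 m³ in container 7; 1 m³ remain.
Final containers: [20,20] [19,18] [18,18] [18,18] [18,17] [17,17,16] [17,16,16].

7 containers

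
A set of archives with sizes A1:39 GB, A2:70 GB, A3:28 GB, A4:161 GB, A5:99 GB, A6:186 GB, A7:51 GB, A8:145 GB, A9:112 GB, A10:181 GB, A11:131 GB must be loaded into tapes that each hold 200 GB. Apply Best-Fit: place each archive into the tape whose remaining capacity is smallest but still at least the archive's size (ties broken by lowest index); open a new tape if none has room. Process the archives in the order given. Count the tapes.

A1 (39 GB) → tape 1 (remaining 161 GB)
A2 (70 GB) → tape 1 (remaining 91 GB)
A3 (28 GB) → tape 1 (remaining 63 GB)
A4 (161 GB) → tape 2 (remaining 39 GB)
A5 (99 GB) → tape 3 (remaining 101 GB)
A6 (186 GB) → tape 4 (remaining 14 GB)
A7 (51 GB) → tape 1 (remaining 12 GB)
A8 (145 GB) → tape 5 (remaining 55 GB)
A9 (112 GB) → tape 6 (remaining 88 GB)
A10 (181 GB) → tape 7 (remaining 19 GB)
A11 (131 GB) → tape 8 (remaining 69 GB)
Final tapes: [39,70,28,51] [161] [99] [186] [145] [112] [181] [131].

8 tapes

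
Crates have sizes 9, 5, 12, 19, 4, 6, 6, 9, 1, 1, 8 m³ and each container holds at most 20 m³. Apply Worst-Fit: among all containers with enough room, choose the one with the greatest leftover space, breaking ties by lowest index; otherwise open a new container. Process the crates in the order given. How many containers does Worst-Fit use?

container 1: place 9 m³, 11 m³ left
container 1: place 5 m³, 6 m³ left
container 2: place 12 m³, 8 m³ left
container 3: place 19 m³, 1 m³ left
container 2: place 4 m³, 4 m³ left
container 1: place 6 m³, 0 m³ left
container 4: place 6 m³, 14 m³ left
container 4: place 9 m³, 5 m³ left
container 4: place 1 m³, 4 m³ left
container 2: place 1 m³, 3 m³ left
container 5: place 8 m³, 12 m³ left
Final containers: [9,5,6] [12,4,1] [19] [6,9,1] [8].

5 containers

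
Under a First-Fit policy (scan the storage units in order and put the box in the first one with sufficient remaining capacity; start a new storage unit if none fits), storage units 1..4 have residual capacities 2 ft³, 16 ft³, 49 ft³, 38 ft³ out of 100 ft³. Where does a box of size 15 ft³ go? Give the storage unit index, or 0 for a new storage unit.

2

Storage units with room: storage unit 2 (16 ft³), storage unit 3 (49 ft³), storage unit 4 (38 ft³).
The first with room is storage unit 2.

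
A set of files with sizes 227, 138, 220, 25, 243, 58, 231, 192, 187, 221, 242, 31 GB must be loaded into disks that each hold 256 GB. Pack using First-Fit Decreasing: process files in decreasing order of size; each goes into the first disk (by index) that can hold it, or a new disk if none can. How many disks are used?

Sorted descending: 243, 242, 231, 227, 221, 220, 192, 187, 138, 58, 31, 25.
243 GB → disk 1 (remaining 13 GB)
242 GB → disk 2 (remaining 14 GB)
231 GB → disk 3 (remaining 25 GB)
227 GB → disk 4 (remaining 29 GB)
221 GB → disk 5 (remaining 35 GB)
220 GB → disk 6 (remaining 36 GB)
192 GB → disk 7 (remaining 64 GB)
187 GB → disk 8 (remaining 69 GB)
138 GB → disk 9 (remaining 118 GB)
58 GB → disk 7 (remaining 6 GB)
31 GB → disk 5 (remaining 4 GB)
25 GB → disk 3 (remaining 0 GB)

9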